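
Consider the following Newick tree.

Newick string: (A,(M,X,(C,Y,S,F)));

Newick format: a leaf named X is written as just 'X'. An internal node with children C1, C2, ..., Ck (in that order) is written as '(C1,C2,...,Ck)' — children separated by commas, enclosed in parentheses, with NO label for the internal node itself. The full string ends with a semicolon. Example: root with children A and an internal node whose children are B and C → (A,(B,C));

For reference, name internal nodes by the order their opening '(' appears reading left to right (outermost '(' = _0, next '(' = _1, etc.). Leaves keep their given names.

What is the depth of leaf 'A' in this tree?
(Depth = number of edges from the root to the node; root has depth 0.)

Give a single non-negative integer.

Newick: (A,(M,X,(C,Y,S,F)));
Naming internals by '(' encounter order: outermost '(' = _0, next = _1, ...
Query node: A
Path from root: _0 -> A
Depth of A: 1 (number of edges from root)

Answer: 1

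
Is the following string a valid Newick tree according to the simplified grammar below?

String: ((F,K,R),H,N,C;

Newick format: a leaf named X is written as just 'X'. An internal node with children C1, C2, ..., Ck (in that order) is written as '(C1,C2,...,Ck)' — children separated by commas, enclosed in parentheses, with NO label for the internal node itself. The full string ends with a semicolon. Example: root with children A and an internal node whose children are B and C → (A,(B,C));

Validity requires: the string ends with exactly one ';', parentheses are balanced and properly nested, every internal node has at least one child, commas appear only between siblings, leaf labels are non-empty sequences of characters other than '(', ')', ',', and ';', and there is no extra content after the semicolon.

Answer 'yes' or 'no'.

Input: ((F,K,R),H,N,C;
Paren balance: 2 '(' vs 1 ')' MISMATCH
Ends with single ';': True
Full parse: FAILS (expected , or ) at pos 14)
Valid: False

Answer: no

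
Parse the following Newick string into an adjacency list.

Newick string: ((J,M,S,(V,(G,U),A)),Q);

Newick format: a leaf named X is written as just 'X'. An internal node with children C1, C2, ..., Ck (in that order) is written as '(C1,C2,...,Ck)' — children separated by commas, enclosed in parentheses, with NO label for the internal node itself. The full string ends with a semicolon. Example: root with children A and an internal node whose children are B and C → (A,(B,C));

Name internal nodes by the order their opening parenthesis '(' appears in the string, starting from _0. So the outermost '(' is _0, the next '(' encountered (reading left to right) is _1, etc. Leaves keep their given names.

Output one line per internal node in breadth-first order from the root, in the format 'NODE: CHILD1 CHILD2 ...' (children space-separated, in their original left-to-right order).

Input: ((J,M,S,(V,(G,U),A)),Q);
Scanning left-to-right, naming '(' by encounter order:
  pos 0: '(' -> open internal node _0 (depth 1)
  pos 1: '(' -> open internal node _1 (depth 2)
  pos 8: '(' -> open internal node _2 (depth 3)
  pos 11: '(' -> open internal node _3 (depth 4)
  pos 15: ')' -> close internal node _3 (now at depth 3)
  pos 18: ')' -> close internal node _2 (now at depth 2)
  pos 19: ')' -> close internal node _1 (now at depth 1)
  pos 22: ')' -> close internal node _0 (now at depth 0)
Total internal nodes: 4
BFS adjacency from root:
  _0: _1 Q
  _1: J M S _2
  _2: V _3 A
  _3: G U

Answer: _0: _1 Q
_1: J M S _2
_2: V _3 A
_3: G U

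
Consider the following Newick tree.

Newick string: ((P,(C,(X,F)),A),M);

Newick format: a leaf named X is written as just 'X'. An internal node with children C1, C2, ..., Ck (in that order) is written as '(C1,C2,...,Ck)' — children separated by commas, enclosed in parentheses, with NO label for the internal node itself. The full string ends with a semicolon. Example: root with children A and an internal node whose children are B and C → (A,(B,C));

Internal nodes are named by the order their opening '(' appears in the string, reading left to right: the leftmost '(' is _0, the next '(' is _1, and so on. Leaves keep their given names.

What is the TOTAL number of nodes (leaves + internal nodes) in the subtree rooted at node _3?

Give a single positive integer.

Newick: ((P,(C,(X,F)),A),M);
Locate _3: it is the '(' at position 7 (the 4th '(' reading left to right).
Query: subtree rooted at _3
_3: subtree_size = 1 + 2
  X: subtree_size = 1 + 0
  F: subtree_size = 1 + 0
Total subtree size of _3: 3

Answer: 3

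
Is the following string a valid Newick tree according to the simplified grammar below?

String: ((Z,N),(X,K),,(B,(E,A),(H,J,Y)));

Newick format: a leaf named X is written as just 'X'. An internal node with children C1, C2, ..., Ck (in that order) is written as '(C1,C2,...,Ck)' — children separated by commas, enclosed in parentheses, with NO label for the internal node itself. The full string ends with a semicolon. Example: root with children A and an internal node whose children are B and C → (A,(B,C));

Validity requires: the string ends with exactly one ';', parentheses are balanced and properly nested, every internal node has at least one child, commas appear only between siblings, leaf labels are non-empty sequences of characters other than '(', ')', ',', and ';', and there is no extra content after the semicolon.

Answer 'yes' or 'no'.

Answer: no

Derivation:
Input: ((Z,N),(X,K),,(B,(E,A),(H,J,Y)));
Paren balance: 6 '(' vs 6 ')' OK
Ends with single ';': True
Full parse: FAILS (empty leaf label at pos 13)
Valid: False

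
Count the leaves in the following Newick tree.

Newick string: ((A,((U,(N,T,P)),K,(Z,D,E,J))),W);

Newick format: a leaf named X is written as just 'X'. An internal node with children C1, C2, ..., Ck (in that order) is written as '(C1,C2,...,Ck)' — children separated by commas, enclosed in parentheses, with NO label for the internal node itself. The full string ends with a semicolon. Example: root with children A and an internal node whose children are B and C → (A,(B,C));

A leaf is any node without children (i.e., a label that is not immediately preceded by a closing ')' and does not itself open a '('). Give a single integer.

Answer: 11

Derivation:
Newick: ((A,((U,(N,T,P)),K,(Z,D,E,J))),W);
Scan left-to-right; a leaf is any maximal label run not followed by '(':
  pos 2: leaf 'A' → count = 1
  pos 6: leaf 'U' → count = 2
  pos 9: leaf 'N' → count = 3
  pos 11: leaf 'T' → count = 4
  pos 13: leaf 'P' → count = 5
  pos 17: leaf 'K' → count = 6
  pos 20: leaf 'Z' → count = 7
  pos 22: leaf 'D' → count = 8
  pos 24: leaf 'E' → count = 9
  pos 26: leaf 'J' → count = 10
  pos 31: leaf 'W' → count = 11
Total leaves: 11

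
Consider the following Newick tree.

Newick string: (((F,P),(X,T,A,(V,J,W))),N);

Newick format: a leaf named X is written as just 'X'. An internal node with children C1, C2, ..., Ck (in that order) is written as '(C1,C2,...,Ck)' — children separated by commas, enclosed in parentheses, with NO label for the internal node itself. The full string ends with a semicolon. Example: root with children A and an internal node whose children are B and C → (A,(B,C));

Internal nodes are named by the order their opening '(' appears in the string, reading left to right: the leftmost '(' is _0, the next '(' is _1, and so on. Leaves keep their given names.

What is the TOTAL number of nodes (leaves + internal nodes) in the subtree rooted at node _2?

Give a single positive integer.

Newick: (((F,P),(X,T,A,(V,J,W))),N);
Locate _2: it is the '(' at position 2 (the 3rd '(' reading left to right).
Query: subtree rooted at _2
_2: subtree_size = 1 + 2
  F: subtree_size = 1 + 0
  P: subtree_size = 1 + 0
Total subtree size of _2: 3

Answer: 3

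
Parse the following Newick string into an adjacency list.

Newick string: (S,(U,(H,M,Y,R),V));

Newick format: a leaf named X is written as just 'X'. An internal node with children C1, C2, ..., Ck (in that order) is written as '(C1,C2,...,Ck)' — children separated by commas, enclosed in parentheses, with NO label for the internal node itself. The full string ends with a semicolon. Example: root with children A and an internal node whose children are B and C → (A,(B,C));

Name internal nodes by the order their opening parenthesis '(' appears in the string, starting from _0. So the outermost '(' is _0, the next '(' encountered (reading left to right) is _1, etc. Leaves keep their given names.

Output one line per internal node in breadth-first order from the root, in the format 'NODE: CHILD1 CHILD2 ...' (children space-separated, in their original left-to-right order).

Input: (S,(U,(H,M,Y,R),V));
Scanning left-to-right, naming '(' by encounter order:
  pos 0: '(' -> open internal node _0 (depth 1)
  pos 3: '(' -> open internal node _1 (depth 2)
  pos 6: '(' -> open internal node _2 (depth 3)
  pos 14: ')' -> close internal node _2 (now at depth 2)
  pos 17: ')' -> close internal node _1 (now at depth 1)
  pos 18: ')' -> close internal node _0 (now at depth 0)
Total internal nodes: 3
BFS adjacency from root:
  _0: S _1
  _1: U _2 V
  _2: H M Y R

Answer: _0: S _1
_1: U _2 V
_2: H M Y R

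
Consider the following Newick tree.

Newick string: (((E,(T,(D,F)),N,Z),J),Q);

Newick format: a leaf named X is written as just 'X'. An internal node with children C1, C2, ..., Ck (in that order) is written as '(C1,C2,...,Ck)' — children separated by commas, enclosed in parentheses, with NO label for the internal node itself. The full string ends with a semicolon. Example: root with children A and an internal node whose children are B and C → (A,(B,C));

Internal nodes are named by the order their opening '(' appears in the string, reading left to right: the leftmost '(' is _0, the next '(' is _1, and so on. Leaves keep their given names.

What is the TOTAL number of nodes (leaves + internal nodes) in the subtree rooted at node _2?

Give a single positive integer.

Newick: (((E,(T,(D,F)),N,Z),J),Q);
Locate _2: it is the '(' at position 2 (the 3rd '(' reading left to right).
Query: subtree rooted at _2
_2: subtree_size = 1 + 8
  E: subtree_size = 1 + 0
  _3: subtree_size = 1 + 4
    T: subtree_size = 1 + 0
    _4: subtree_size = 1 + 2
      D: subtree_size = 1 + 0
      F: subtree_size = 1 + 0
  N: subtree_size = 1 + 0
  Z: subtree_size = 1 + 0
Total subtree size of _2: 9

Answer: 9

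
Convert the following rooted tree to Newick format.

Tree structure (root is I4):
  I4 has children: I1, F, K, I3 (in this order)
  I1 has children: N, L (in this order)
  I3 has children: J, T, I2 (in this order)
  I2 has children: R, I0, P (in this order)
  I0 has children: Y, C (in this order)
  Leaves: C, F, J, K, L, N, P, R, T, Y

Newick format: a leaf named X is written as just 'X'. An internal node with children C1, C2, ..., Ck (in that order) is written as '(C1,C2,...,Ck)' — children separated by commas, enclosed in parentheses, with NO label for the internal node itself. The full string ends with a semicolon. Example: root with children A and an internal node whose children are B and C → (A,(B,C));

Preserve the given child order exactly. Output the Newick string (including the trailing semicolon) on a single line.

Answer: ((N,L),F,K,(J,T,(R,(Y,C),P)));

Derivation:
internal I4 with children ['I1', 'F', 'K', 'I3']
  internal I1 with children ['N', 'L']
    leaf 'N' → 'N'
    leaf 'L' → 'L'
  → '(N,L)'
  leaf 'F' → 'F'
  leaf 'K' → 'K'
  internal I3 with children ['J', 'T', 'I2']
    leaf 'J' → 'J'
    leaf 'T' → 'T'
    internal I2 with children ['R', 'I0', 'P']
      leaf 'R' → 'R'
      internal I0 with children ['Y', 'C']
        leaf 'Y' → 'Y'
        leaf 'C' → 'C'
      → '(Y,C)'
      leaf 'P' → 'P'
    → '(R,(Y,C),P)'
  → '(J,T,(R,(Y,C),P))'
→ '((N,L),F,K,(J,T,(R,(Y,C),P)))'
Final: ((N,L),F,K,(J,T,(R,(Y,C),P)));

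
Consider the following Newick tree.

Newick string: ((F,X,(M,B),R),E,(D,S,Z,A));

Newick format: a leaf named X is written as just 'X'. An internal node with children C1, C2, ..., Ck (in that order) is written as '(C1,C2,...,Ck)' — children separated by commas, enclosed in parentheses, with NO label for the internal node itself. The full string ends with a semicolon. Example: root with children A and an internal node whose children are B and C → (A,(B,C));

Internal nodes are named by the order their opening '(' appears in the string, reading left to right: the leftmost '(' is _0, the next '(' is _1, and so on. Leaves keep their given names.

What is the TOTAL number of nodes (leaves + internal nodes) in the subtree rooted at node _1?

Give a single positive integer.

Answer: 7

Derivation:
Newick: ((F,X,(M,B),R),E,(D,S,Z,A));
Locate _1: it is the '(' at position 1 (the 2nd '(' reading left to right).
Query: subtree rooted at _1
_1: subtree_size = 1 + 6
  F: subtree_size = 1 + 0
  X: subtree_size = 1 + 0
  _2: subtree_size = 1 + 2
    M: subtree_size = 1 + 0
    B: subtree_size = 1 + 0
  R: subtree_size = 1 + 0
Total subtree size of _1: 7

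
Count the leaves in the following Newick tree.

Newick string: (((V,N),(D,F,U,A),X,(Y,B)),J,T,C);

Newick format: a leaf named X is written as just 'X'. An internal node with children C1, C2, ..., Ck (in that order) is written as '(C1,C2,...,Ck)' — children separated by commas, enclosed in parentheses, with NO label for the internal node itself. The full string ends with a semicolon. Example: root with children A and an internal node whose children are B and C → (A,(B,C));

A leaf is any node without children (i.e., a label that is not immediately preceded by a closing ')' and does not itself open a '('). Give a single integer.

Answer: 12

Derivation:
Newick: (((V,N),(D,F,U,A),X,(Y,B)),J,T,C);
Scan left-to-right; a leaf is any maximal label run not followed by '(':
  pos 3: leaf 'V' → count = 1
  pos 5: leaf 'N' → count = 2
  pos 9: leaf 'D' → count = 3
  pos 11: leaf 'F' → count = 4
  pos 13: leaf 'U' → count = 5
  pos 15: leaf 'A' → count = 6
  pos 18: leaf 'X' → count = 7
  pos 21: leaf 'Y' → count = 8
  pos 23: leaf 'B' → count = 9
  pos 27: leaf 'J' → count = 10
  pos 29: leaf 'T' → count = 11
  pos 31: leaf 'C' → count = 12
Total leaves: 12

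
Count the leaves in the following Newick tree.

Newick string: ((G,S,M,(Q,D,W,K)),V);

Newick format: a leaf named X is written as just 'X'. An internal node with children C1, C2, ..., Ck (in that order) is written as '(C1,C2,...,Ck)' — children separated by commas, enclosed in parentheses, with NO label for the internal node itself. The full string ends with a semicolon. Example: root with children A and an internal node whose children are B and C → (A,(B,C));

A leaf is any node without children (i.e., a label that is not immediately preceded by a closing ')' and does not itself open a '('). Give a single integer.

Answer: 8

Derivation:
Newick: ((G,S,M,(Q,D,W,K)),V);
Scan left-to-right; a leaf is any maximal label run not followed by '(':
  pos 2: leaf 'G' → count = 1
  pos 4: leaf 'S' → count = 2
  pos 6: leaf 'M' → count = 3
  pos 9: leaf 'Q' → count = 4
  pos 11: leaf 'D' → count = 5
  pos 13: leaf 'W' → count = 6
  pos 15: leaf 'K' → count = 7
  pos 19: leaf 'V' → count = 8
Total leaves: 8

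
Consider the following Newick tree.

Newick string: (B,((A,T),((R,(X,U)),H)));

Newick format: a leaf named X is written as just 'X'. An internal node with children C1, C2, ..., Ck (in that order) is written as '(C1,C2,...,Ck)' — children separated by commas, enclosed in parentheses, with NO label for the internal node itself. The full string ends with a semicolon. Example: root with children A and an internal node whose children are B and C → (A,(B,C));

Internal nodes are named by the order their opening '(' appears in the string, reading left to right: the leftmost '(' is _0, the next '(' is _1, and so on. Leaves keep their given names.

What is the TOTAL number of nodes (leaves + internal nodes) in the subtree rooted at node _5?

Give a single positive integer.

Answer: 3

Derivation:
Newick: (B,((A,T),((R,(X,U)),H)));
Locate _5: it is the '(' at position 14 (the 6th '(' reading left to right).
Query: subtree rooted at _5
_5: subtree_size = 1 + 2
  X: subtree_size = 1 + 0
  U: subtree_size = 1 + 0
Total subtree size of _5: 3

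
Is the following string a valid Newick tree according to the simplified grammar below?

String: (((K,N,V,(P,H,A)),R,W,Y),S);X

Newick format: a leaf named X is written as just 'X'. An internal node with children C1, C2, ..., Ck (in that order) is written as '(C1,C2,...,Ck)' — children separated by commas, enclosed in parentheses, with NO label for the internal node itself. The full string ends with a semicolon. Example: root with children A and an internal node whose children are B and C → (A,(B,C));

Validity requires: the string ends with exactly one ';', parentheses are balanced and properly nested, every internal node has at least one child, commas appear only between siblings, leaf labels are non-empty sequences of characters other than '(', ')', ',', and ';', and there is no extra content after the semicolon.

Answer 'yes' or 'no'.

Input: (((K,N,V,(P,H,A)),R,W,Y),S);X
Paren balance: 4 '(' vs 4 ')' OK
Ends with single ';': False
Full parse: FAILS (must end with ;)
Valid: False

Answer: no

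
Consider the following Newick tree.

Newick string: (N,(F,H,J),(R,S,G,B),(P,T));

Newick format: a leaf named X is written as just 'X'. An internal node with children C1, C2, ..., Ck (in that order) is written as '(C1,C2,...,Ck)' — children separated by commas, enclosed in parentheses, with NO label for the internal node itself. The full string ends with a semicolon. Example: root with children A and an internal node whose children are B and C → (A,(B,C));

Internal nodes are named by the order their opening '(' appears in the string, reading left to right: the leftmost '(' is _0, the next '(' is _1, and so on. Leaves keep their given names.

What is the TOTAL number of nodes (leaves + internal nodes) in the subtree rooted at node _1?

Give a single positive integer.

Newick: (N,(F,H,J),(R,S,G,B),(P,T));
Locate _1: it is the '(' at position 3 (the 2nd '(' reading left to right).
Query: subtree rooted at _1
_1: subtree_size = 1 + 3
  F: subtree_size = 1 + 0
  H: subtree_size = 1 + 0
  J: subtree_size = 1 + 0
Total subtree size of _1: 4

Answer: 4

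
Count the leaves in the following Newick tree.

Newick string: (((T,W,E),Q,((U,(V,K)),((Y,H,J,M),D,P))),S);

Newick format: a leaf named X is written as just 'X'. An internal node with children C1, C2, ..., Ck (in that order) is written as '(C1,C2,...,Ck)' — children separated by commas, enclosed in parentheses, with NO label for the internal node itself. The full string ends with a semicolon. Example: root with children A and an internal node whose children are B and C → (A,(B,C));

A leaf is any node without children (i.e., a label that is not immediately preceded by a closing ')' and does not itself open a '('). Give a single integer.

Newick: (((T,W,E),Q,((U,(V,K)),((Y,H,J,M),D,P))),S);
Scan left-to-right; a leaf is any maximal label run not followed by '(':
  pos 3: leaf 'T' → count = 1
  pos 5: leaf 'W' → count = 2
  pos 7: leaf 'E' → count = 3
  pos 10: leaf 'Q' → count = 4
  pos 14: leaf 'U' → count = 5
  pos 17: leaf 'V' → count = 6
  pos 19: leaf 'K' → count = 7
  pos 25: leaf 'Y' → count = 8
  pos 27: leaf 'H' → count = 9
  pos 29: leaf 'J' → count = 10
  pos 31: leaf 'M' → count = 11
  pos 34: leaf 'D' → count = 12
  pos 36: leaf 'P' → count = 13
  pos 41: leaf 'S' → count = 14
Total leaves: 14

Answer: 14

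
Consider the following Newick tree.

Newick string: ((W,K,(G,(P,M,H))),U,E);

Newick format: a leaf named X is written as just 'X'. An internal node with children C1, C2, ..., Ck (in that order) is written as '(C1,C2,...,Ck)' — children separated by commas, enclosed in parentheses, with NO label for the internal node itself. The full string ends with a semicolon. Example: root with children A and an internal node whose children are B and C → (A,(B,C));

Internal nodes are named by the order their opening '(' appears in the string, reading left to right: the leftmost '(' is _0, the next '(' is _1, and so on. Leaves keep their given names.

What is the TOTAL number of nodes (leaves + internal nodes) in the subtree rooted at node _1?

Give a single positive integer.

Answer: 9

Derivation:
Newick: ((W,K,(G,(P,M,H))),U,E);
Locate _1: it is the '(' at position 1 (the 2nd '(' reading left to right).
Query: subtree rooted at _1
_1: subtree_size = 1 + 8
  W: subtree_size = 1 + 0
  K: subtree_size = 1 + 0
  _2: subtree_size = 1 + 5
    G: subtree_size = 1 + 0
    _3: subtree_size = 1 + 3
      P: subtree_size = 1 + 0
      M: subtree_size = 1 + 0
      H: subtree_size = 1 + 0
Total subtree size of _1: 9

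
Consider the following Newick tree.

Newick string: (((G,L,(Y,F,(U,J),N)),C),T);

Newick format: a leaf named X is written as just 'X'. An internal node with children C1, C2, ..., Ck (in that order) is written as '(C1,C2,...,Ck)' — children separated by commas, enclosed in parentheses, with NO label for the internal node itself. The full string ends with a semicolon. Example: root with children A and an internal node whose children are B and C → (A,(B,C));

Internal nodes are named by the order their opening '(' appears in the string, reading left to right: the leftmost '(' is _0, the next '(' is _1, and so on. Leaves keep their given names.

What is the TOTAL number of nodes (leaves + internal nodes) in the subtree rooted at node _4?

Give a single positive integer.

Answer: 3

Derivation:
Newick: (((G,L,(Y,F,(U,J),N)),C),T);
Locate _4: it is the '(' at position 12 (the 5th '(' reading left to right).
Query: subtree rooted at _4
_4: subtree_size = 1 + 2
  U: subtree_size = 1 + 0
  J: subtree_size = 1 + 0
Total subtree size of _4: 3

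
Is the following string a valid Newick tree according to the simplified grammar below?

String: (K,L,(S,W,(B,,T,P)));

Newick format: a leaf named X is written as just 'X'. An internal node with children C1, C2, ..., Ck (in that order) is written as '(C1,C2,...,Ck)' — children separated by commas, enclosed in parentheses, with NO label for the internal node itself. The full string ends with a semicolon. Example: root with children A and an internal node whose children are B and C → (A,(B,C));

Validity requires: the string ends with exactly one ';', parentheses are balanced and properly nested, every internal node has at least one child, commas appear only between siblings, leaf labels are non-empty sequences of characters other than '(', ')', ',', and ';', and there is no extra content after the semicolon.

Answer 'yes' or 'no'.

Input: (K,L,(S,W,(B,,T,P)));
Paren balance: 3 '(' vs 3 ')' OK
Ends with single ';': True
Full parse: FAILS (empty leaf label at pos 13)
Valid: False

Answer: no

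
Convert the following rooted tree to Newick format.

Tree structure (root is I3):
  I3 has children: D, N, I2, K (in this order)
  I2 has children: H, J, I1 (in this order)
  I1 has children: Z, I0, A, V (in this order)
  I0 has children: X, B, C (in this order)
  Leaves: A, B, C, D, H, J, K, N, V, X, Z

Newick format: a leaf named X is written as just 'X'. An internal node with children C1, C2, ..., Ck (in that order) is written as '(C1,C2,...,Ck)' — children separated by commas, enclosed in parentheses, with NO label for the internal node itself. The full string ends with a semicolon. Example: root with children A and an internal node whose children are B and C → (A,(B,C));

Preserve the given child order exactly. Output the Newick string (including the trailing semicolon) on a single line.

Answer: (D,N,(H,J,(Z,(X,B,C),A,V)),K);

Derivation:
internal I3 with children ['D', 'N', 'I2', 'K']
  leaf 'D' → 'D'
  leaf 'N' → 'N'
  internal I2 with children ['H', 'J', 'I1']
    leaf 'H' → 'H'
    leaf 'J' → 'J'
    internal I1 with children ['Z', 'I0', 'A', 'V']
      leaf 'Z' → 'Z'
      internal I0 with children ['X', 'B', 'C']
        leaf 'X' → 'X'
        leaf 'B' → 'B'
        leaf 'C' → 'C'
      → '(X,B,C)'
      leaf 'A' → 'A'
      leaf 'V' → 'V'
    → '(Z,(X,B,C),A,V)'
  → '(H,J,(Z,(X,B,C),A,V))'
  leaf 'K' → 'K'
→ '(D,N,(H,J,(Z,(X,B,C),A,V)),K)'
Final: (D,N,(H,J,(Z,(X,B,C),A,V)),K);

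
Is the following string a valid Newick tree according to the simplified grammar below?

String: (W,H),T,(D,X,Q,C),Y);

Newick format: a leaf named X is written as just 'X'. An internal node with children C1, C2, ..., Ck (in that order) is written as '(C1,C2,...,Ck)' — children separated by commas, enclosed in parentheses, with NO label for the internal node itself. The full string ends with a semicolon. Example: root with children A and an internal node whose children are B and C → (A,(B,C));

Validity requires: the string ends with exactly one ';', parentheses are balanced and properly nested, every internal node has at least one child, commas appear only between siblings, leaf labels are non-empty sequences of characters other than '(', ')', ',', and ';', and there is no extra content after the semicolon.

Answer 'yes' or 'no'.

Answer: no

Derivation:
Input: (W,H),T,(D,X,Q,C),Y);
Paren balance: 2 '(' vs 3 ')' MISMATCH
Ends with single ';': True
Full parse: FAILS (extra content after tree at pos 5)
Valid: False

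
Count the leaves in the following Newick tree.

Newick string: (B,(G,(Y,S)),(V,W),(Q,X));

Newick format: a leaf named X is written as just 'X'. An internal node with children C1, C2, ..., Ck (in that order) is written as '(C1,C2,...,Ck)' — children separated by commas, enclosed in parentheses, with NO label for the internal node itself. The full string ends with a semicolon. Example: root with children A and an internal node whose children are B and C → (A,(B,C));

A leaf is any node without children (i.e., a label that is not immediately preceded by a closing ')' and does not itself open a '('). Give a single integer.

Answer: 8

Derivation:
Newick: (B,(G,(Y,S)),(V,W),(Q,X));
Scan left-to-right; a leaf is any maximal label run not followed by '(':
  pos 1: leaf 'B' → count = 1
  pos 4: leaf 'G' → count = 2
  pos 7: leaf 'Y' → count = 3
  pos 9: leaf 'S' → count = 4
  pos 14: leaf 'V' → count = 5
  pos 16: leaf 'W' → count = 6
  pos 20: leaf 'Q' → count = 7
  pos 22: leaf 'X' → count = 8
Total leaves: 8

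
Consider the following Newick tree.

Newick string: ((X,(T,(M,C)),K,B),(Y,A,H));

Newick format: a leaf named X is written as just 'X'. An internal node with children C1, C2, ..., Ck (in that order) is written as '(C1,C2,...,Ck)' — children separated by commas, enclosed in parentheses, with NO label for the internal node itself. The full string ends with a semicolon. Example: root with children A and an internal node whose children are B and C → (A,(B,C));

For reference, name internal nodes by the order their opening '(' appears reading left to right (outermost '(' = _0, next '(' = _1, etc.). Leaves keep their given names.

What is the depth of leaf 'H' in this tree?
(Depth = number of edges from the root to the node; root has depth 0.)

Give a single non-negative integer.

Newick: ((X,(T,(M,C)),K,B),(Y,A,H));
Naming internals by '(' encounter order: outermost '(' = _0, next = _1, ...
Query node: H
Path from root: _0 -> _4 -> H
Depth of H: 2 (number of edges from root)

Answer: 2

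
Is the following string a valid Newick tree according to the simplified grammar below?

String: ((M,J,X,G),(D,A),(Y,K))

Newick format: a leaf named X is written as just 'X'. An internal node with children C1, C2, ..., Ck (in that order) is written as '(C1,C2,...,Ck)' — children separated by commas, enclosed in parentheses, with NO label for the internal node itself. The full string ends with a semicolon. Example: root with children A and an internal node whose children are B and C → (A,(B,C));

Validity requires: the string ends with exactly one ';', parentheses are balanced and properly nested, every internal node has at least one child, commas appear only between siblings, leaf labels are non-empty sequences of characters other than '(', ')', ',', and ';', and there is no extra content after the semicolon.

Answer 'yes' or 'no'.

Input: ((M,J,X,G),(D,A),(Y,K))
Paren balance: 4 '(' vs 4 ')' OK
Ends with single ';': False
Full parse: FAILS (must end with ;)
Valid: False

Answer: no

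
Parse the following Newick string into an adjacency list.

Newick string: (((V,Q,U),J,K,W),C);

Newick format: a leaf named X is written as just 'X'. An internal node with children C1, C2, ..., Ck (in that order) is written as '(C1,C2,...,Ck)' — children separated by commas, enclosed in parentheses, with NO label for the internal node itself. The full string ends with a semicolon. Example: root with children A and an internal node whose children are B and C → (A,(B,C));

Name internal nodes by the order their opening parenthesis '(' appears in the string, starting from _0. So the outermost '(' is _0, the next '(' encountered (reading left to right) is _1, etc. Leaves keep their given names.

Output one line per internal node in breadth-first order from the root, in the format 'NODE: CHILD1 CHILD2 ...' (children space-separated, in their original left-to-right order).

Answer: _0: _1 C
_1: _2 J K W
_2: V Q U

Derivation:
Input: (((V,Q,U),J,K,W),C);
Scanning left-to-right, naming '(' by encounter order:
  pos 0: '(' -> open internal node _0 (depth 1)
  pos 1: '(' -> open internal node _1 (depth 2)
  pos 2: '(' -> open internal node _2 (depth 3)
  pos 8: ')' -> close internal node _2 (now at depth 2)
  pos 15: ')' -> close internal node _1 (now at depth 1)
  pos 18: ')' -> close internal node _0 (now at depth 0)
Total internal nodes: 3
BFS adjacency from root:
  _0: _1 C
  _1: _2 J K W
  _2: V Q U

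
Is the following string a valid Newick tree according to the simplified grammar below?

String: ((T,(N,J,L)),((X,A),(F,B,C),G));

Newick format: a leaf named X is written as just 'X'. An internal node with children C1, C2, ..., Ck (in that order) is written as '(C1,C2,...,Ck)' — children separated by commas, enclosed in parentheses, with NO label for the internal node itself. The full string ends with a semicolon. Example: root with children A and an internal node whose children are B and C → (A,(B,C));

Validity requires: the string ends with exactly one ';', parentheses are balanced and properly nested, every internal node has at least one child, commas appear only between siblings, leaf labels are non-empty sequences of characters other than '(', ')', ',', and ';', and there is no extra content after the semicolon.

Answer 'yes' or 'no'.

Answer: yes

Derivation:
Input: ((T,(N,J,L)),((X,A),(F,B,C),G));
Paren balance: 6 '(' vs 6 ')' OK
Ends with single ';': True
Full parse: OK
Valid: True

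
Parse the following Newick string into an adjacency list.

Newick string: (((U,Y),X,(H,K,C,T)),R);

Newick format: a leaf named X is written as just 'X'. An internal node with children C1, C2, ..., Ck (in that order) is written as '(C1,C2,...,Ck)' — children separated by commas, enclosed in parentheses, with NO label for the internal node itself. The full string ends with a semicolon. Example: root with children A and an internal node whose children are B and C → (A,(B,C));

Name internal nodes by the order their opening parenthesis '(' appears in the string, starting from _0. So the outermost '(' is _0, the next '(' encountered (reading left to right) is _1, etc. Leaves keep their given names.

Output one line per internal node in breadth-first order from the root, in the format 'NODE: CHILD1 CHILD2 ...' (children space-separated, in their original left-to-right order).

Answer: _0: _1 R
_1: _2 X _3
_2: U Y
_3: H K C T

Derivation:
Input: (((U,Y),X,(H,K,C,T)),R);
Scanning left-to-right, naming '(' by encounter order:
  pos 0: '(' -> open internal node _0 (depth 1)
  pos 1: '(' -> open internal node _1 (depth 2)
  pos 2: '(' -> open internal node _2 (depth 3)
  pos 6: ')' -> close internal node _2 (now at depth 2)
  pos 10: '(' -> open internal node _3 (depth 3)
  pos 18: ')' -> close internal node _3 (now at depth 2)
  pos 19: ')' -> close internal node _1 (now at depth 1)
  pos 22: ')' -> close internal node _0 (now at depth 0)
Total internal nodes: 4
BFS adjacency from root:
  _0: _1 R
  _1: _2 X _3
  _2: U Y
  _3: H K C T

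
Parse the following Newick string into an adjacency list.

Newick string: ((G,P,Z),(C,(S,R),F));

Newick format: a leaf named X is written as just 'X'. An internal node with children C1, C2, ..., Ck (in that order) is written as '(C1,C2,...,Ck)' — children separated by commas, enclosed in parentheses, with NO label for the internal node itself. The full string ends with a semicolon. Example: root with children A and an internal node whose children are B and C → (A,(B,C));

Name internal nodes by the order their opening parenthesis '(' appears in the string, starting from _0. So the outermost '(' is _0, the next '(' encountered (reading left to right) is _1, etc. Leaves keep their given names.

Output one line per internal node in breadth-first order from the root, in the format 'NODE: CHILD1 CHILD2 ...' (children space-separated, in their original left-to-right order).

Input: ((G,P,Z),(C,(S,R),F));
Scanning left-to-right, naming '(' by encounter order:
  pos 0: '(' -> open internal node _0 (depth 1)
  pos 1: '(' -> open internal node _1 (depth 2)
  pos 7: ')' -> close internal node _1 (now at depth 1)
  pos 9: '(' -> open internal node _2 (depth 2)
  pos 12: '(' -> open internal node _3 (depth 3)
  pos 16: ')' -> close internal node _3 (now at depth 2)
  pos 19: ')' -> close internal node _2 (now at depth 1)
  pos 20: ')' -> close internal node _0 (now at depth 0)
Total internal nodes: 4
BFS adjacency from root:
  _0: _1 _2
  _1: G P Z
  _2: C _3 F
  _3: S R

Answer: _0: _1 _2
_1: G P Z
_2: C _3 F
_3: S R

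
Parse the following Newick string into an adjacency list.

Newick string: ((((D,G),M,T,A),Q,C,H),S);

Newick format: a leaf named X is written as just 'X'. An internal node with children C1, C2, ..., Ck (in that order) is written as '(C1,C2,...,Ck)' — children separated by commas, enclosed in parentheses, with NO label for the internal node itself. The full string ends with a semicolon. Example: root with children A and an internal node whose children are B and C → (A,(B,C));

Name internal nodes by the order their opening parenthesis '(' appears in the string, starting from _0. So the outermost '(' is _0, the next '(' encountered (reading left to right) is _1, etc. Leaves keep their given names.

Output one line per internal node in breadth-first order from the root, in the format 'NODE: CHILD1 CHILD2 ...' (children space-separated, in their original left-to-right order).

Answer: _0: _1 S
_1: _2 Q C H
_2: _3 M T A
_3: D G

Derivation:
Input: ((((D,G),M,T,A),Q,C,H),S);
Scanning left-to-right, naming '(' by encounter order:
  pos 0: '(' -> open internal node _0 (depth 1)
  pos 1: '(' -> open internal node _1 (depth 2)
  pos 2: '(' -> open internal node _2 (depth 3)
  pos 3: '(' -> open internal node _3 (depth 4)
  pos 7: ')' -> close internal node _3 (now at depth 3)
  pos 14: ')' -> close internal node _2 (now at depth 2)
  pos 21: ')' -> close internal node _1 (now at depth 1)
  pos 24: ')' -> close internal node _0 (now at depth 0)
Total internal nodes: 4
BFS adjacency from root:
  _0: _1 S
  _1: _2 Q C H
  _2: _3 M T A
  _3: D G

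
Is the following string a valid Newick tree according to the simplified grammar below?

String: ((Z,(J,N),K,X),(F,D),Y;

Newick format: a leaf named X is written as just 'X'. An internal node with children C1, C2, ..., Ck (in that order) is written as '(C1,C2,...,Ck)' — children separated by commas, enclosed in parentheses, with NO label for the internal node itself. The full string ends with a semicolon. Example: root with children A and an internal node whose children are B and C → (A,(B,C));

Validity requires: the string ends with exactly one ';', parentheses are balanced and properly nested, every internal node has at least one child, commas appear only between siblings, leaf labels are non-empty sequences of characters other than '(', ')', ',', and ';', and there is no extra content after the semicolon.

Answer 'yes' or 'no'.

Answer: no

Derivation:
Input: ((Z,(J,N),K,X),(F,D),Y;
Paren balance: 4 '(' vs 3 ')' MISMATCH
Ends with single ';': True
Full parse: FAILS (expected , or ) at pos 22)
Valid: False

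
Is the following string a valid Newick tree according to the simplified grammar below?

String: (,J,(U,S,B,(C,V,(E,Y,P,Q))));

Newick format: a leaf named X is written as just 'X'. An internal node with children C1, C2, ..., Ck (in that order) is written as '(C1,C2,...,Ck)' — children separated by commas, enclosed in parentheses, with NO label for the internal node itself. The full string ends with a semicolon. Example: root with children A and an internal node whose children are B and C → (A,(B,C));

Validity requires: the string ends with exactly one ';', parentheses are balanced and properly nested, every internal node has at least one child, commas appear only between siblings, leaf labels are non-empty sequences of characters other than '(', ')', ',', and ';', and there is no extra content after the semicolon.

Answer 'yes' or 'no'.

Answer: no

Derivation:
Input: (,J,(U,S,B,(C,V,(E,Y,P,Q))));
Paren balance: 4 '(' vs 4 ')' OK
Ends with single ';': True
Full parse: FAILS (empty leaf label at pos 1)
Valid: False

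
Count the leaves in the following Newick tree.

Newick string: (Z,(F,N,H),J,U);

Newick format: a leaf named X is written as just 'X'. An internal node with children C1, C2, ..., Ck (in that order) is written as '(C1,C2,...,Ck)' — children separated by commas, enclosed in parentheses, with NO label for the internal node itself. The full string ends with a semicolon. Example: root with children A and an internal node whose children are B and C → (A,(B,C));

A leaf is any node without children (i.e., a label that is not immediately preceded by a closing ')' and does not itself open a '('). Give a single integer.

Newick: (Z,(F,N,H),J,U);
Scan left-to-right; a leaf is any maximal label run not followed by '(':
  pos 1: leaf 'Z' → count = 1
  pos 4: leaf 'F' → count = 2
  pos 6: leaf 'N' → count = 3
  pos 8: leaf 'H' → count = 4
  pos 11: leaf 'J' → count = 5
  pos 13: leaf 'U' → count = 6
Total leaves: 6

Answer: 6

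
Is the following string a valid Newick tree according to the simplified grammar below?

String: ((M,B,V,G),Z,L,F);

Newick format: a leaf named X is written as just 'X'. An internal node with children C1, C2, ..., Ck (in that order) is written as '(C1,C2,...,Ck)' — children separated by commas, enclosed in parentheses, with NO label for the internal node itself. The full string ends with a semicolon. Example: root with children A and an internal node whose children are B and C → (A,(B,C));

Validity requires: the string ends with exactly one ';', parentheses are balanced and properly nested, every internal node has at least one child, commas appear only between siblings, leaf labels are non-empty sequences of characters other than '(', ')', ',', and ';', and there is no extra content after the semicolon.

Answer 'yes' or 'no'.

Answer: yes

Derivation:
Input: ((M,B,V,G),Z,L,F);
Paren balance: 2 '(' vs 2 ')' OK
Ends with single ';': True
Full parse: OK
Valid: True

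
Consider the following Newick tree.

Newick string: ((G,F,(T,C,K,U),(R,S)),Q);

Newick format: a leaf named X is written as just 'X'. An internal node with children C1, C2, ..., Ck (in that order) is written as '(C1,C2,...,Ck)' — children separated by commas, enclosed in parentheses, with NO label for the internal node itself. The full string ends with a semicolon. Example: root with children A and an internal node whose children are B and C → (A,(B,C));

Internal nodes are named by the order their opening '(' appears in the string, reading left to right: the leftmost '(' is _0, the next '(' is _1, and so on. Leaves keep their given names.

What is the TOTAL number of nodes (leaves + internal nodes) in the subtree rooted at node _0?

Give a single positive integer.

Newick: ((G,F,(T,C,K,U),(R,S)),Q);
Locate _0: it is the '(' at position 0 (the 1st '(' reading left to right).
Query: subtree rooted at _0
_0: subtree_size = 1 + 12
  _1: subtree_size = 1 + 10
    G: subtree_size = 1 + 0
    F: subtree_size = 1 + 0
    _2: subtree_size = 1 + 4
      T: subtree_size = 1 + 0
      C: subtree_size = 1 + 0
      K: subtree_size = 1 + 0
      U: subtree_size = 1 + 0
    _3: subtree_size = 1 + 2
      R: subtree_size = 1 + 0
      S: subtree_size = 1 + 0
  Q: subtree_size = 1 + 0
Total subtree size of _0: 13

Answer: 13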